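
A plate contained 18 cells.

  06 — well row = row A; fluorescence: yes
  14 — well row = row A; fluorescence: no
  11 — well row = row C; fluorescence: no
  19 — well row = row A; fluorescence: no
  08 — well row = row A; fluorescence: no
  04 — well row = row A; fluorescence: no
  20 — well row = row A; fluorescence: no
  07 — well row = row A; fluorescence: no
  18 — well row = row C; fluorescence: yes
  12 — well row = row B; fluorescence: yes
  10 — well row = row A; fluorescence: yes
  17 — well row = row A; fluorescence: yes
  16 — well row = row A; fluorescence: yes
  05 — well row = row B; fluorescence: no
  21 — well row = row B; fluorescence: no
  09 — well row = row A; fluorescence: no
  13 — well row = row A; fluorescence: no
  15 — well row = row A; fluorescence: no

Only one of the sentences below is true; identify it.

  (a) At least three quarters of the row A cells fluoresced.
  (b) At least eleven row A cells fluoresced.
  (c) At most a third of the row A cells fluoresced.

(c)

|A| = 13, |A ∩ B| = 4, |A ∖ B| = 9.
(a) requires |A ∩ B| / |A| ≥ 3/4: false.
(b) requires |A ∩ B| ≥ 11: false.
(c) requires |A ∩ B| / |A| ≤ 1/3: true.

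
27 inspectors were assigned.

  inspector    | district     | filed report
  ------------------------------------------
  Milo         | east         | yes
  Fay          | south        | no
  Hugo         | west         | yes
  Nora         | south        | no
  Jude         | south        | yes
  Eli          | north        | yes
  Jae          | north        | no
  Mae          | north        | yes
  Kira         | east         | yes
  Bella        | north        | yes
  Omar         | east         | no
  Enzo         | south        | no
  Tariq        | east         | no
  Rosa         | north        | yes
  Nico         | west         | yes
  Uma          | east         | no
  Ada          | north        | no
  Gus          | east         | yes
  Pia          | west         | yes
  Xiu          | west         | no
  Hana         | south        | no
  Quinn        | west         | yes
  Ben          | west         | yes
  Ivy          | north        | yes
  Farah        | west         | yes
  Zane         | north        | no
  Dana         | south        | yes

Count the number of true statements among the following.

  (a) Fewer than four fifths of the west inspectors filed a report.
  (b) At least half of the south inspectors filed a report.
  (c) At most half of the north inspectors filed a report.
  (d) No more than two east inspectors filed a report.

(a) west: |A| = 7, |A ∩ B| = 6; needs |A ∩ B| / |A| < 4/5 — false.
(b) south: |A| = 6, |A ∩ B| = 2; needs |A ∩ B| ≥ |A ∖ B| — false.
(c) north: |A| = 8, |A ∩ B| = 5; needs |A ∩ B| ≤ |A ∖ B| — false.
(d) east: |A| = 6, |A ∩ B| = 3; needs |A ∩ B| ≤ 2 — false.

0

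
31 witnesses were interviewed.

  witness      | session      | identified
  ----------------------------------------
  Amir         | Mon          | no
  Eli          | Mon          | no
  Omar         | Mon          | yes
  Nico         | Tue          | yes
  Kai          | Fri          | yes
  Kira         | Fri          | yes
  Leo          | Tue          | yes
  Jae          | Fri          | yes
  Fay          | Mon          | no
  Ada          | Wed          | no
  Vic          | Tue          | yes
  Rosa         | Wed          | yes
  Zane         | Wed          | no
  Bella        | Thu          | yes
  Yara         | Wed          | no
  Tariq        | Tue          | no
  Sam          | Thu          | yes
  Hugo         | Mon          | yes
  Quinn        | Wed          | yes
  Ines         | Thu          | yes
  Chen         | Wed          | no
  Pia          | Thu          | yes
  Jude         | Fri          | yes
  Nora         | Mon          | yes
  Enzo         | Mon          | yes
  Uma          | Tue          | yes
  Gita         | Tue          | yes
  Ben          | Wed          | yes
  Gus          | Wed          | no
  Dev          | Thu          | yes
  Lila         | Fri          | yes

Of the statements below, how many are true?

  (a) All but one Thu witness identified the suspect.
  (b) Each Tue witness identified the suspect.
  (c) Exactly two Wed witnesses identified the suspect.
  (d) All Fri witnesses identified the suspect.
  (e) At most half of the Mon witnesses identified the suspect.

(a) Thu: |A| = 5, |A ∩ B| = 5; needs |A ∖ B| = 1 — false.
(b) Tue: |A| = 6, |A ∩ B| = 5; needs A ⊆ B, i.e. every element of A is in B (|A ∖ B| = 0) — false.
(c) Wed: |A| = 8, |A ∩ B| = 3; needs |A ∩ B| = 2 — false.
(d) Fri: |A| = 5, |A ∩ B| = 5; needs A ⊆ B, i.e. every element of A is in B (|A ∖ B| = 0) — true.
(e) Mon: |A| = 7, |A ∩ B| = 4; needs |A ∩ B| ≤ |A ∖ B| — false.

1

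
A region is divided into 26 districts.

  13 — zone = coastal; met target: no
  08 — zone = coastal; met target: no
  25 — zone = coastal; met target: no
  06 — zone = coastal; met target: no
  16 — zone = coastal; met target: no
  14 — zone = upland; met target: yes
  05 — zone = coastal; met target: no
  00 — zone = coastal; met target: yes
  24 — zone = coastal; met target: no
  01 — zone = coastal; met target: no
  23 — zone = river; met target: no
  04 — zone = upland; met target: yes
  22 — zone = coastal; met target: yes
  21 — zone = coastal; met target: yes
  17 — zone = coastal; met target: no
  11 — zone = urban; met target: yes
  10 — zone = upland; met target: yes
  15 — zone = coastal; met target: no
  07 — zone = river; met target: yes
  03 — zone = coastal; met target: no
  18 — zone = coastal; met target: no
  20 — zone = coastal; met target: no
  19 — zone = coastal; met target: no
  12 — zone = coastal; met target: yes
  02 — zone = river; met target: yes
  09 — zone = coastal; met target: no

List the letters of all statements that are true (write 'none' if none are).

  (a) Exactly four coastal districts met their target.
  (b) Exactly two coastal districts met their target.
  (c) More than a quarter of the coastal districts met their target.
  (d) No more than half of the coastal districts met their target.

(a), (d)

|A| = 19, |A ∩ B| = 4, |A ∖ B| = 15.
(a) |A ∩ B| = 4: holds.
(b) |A ∩ B| = 2: fails.
(c) |A ∩ B| / |A| > 1/4: fails.
(d) |A ∩ B| ≤ |A ∖ B|: holds.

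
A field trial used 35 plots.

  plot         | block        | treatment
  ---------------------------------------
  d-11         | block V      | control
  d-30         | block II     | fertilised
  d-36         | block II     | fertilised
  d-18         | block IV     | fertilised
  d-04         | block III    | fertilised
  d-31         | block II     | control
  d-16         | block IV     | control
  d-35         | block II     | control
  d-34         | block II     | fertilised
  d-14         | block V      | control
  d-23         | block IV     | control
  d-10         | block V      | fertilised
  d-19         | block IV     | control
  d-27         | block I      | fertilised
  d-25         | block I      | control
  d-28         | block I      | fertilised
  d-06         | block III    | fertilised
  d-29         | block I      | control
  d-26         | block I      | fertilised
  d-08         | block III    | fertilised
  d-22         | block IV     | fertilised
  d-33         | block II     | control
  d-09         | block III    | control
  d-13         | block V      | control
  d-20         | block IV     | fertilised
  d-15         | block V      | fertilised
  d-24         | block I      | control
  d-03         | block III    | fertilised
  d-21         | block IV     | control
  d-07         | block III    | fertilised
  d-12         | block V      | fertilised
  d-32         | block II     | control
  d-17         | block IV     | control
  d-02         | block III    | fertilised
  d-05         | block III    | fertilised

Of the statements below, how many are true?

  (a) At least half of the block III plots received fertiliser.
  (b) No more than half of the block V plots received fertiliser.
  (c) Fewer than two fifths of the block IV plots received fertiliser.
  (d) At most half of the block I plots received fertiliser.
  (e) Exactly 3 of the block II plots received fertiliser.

(a) block III: |A| = 8, |A ∩ B| = 7; needs |A ∩ B| ≥ |A ∖ B| — true.
(b) block V: |A| = 6, |A ∩ B| = 3; needs |A ∩ B| ≤ |A ∖ B| — true.
(c) block IV: |A| = 8, |A ∩ B| = 3; needs |A ∩ B| / |A| < 2/5 — true.
(d) block I: |A| = 6, |A ∩ B| = 3; needs |A ∩ B| ≤ |A ∖ B| — true.
(e) block II: |A| = 7, |A ∩ B| = 3; needs |A ∩ B| = 3 — true.

5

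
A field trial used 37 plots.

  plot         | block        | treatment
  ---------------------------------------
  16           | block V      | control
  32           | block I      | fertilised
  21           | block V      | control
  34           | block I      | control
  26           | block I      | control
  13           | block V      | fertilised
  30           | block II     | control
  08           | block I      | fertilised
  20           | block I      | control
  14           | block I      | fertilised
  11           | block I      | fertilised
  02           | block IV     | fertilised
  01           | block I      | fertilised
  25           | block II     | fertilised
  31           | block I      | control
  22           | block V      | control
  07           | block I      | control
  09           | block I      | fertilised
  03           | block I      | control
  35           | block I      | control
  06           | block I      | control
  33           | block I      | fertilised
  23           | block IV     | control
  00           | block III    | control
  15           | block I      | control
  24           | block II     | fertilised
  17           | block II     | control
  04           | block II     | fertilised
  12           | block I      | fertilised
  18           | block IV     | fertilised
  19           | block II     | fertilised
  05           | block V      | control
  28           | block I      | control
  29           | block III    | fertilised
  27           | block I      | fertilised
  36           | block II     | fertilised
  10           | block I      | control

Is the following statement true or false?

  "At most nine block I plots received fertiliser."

True

'At most nine block I plots received fertiliser' holds iff |A ∩ B| ≤ 9.
|A| = 20, |A ∩ B| = 9, |A ∖ B| = 11.
|A ∩ B| = 9, so the statement is true.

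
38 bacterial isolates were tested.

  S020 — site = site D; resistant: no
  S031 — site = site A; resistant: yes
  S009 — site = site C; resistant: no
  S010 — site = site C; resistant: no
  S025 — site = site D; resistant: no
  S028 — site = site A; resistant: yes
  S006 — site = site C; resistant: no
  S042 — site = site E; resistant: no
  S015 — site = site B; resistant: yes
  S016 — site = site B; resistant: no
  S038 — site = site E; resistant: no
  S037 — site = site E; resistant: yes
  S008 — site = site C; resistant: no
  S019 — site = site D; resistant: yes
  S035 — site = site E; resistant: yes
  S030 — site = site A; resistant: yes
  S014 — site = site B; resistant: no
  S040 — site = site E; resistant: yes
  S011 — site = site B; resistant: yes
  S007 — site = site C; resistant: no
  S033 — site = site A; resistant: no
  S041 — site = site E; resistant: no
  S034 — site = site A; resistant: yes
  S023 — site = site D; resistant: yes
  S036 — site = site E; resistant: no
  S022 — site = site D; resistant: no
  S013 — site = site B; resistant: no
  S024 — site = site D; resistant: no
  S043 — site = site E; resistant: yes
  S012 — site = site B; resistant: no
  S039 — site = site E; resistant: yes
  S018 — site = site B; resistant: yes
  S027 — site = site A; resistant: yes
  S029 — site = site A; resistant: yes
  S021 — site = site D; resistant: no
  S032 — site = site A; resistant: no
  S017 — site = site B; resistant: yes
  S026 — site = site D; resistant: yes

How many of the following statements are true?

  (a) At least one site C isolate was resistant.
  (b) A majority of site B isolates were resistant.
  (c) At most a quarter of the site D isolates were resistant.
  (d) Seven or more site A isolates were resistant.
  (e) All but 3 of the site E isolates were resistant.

0

(a) site C: |A| = 5, |A ∩ B| = 0; needs A ∩ B ≠ ∅ (|A ∩ B| ≥ 1) — false.
(b) site B: |A| = 8, |A ∩ B| = 4; needs |A ∩ B| > |A ∖ B| — false.
(c) site D: |A| = 8, |A ∩ B| = 3; needs |A ∩ B| / |A| ≤ 1/4 — false.
(d) site A: |A| = 8, |A ∩ B| = 6; needs |A ∩ B| ≥ 7 — false.
(e) site E: |A| = 9, |A ∩ B| = 5; needs |A ∖ B| = 3 — false.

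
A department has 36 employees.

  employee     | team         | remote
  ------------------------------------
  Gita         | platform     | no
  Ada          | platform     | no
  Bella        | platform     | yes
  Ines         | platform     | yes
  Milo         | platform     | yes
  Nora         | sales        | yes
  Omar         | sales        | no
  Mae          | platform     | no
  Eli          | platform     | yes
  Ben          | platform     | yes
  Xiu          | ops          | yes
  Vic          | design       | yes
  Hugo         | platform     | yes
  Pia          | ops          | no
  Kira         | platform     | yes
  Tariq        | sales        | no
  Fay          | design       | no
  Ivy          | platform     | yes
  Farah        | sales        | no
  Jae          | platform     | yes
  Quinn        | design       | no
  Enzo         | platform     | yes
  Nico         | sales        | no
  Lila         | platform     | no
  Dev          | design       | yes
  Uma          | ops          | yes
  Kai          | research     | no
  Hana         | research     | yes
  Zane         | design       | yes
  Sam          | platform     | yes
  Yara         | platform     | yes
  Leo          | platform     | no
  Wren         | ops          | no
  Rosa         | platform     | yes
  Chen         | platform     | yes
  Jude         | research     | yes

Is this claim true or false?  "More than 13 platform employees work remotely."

The determiner here denotes the relation: |A ∩ B| > 13.
|A| = 19, |A ∩ B| = 14, |A ∖ B| = 5.
|A ∩ B| = 14, so the statement is true.

True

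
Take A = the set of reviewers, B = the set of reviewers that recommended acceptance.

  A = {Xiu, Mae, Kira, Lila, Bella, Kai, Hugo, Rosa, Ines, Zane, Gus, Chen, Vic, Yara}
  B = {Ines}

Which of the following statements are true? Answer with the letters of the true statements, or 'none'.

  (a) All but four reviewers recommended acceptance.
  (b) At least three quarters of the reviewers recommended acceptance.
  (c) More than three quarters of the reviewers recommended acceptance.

|A| = 14, |A ∩ B| = 1, |A ∖ B| = 13.
(a) |A ∖ B| = 4: fails.
(b) |A ∩ B| / |A| ≥ 3/4: fails.
(c) |A ∩ B| / |A| > 3/4: fails.

none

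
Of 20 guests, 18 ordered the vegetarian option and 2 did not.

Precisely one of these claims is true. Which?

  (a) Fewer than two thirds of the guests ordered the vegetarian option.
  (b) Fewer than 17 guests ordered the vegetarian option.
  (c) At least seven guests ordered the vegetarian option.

(c)

|A| = 20, |A ∩ B| = 18, |A ∖ B| = 2.
(a) requires |A ∩ B| / |A| < 2/3: false.
(b) requires |A ∩ B| < 17: false.
(c) requires |A ∩ B| ≥ 7: true.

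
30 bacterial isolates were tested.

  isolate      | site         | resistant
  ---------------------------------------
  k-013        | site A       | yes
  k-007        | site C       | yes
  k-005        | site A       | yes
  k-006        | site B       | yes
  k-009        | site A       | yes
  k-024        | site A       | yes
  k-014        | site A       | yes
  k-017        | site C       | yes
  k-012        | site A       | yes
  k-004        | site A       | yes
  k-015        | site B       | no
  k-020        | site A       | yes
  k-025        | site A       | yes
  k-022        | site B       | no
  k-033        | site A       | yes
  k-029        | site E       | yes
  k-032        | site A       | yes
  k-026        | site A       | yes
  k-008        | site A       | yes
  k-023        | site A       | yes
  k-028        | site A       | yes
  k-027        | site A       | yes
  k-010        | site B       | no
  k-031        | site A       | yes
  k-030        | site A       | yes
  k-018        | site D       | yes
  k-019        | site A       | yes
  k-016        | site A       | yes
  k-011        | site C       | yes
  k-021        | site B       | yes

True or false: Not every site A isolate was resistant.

The determiner here denotes the relation: A ⊄ B (|A ∖ B| ≥ 1).
|A| = 20, |A ∩ B| = 20, |A ∖ B| = 0.
So the statement is false.

False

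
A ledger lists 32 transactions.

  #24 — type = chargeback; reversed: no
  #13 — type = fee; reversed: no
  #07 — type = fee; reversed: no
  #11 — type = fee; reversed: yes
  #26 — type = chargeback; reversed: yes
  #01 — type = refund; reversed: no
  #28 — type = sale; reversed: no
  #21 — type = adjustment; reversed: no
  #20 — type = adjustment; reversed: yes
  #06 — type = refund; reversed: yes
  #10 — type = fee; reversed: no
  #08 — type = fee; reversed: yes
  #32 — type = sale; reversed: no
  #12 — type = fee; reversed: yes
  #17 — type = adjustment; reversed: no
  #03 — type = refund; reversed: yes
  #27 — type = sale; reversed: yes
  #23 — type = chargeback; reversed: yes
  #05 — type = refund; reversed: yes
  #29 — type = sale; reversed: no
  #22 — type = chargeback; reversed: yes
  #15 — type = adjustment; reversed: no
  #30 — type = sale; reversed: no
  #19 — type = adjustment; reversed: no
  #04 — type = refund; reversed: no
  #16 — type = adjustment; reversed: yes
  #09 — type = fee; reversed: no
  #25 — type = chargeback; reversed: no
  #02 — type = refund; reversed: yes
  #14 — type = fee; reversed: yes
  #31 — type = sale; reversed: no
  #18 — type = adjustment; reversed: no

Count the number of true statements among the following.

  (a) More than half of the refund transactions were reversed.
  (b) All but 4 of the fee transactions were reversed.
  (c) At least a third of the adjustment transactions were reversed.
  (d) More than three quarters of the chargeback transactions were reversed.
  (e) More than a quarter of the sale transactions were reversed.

(a) refund: |A| = 6, |A ∩ B| = 4; needs |A ∩ B| > |A ∖ B| — true.
(b) fee: |A| = 8, |A ∩ B| = 4; needs |A ∖ B| = 4 — true.
(c) adjustment: |A| = 7, |A ∩ B| = 2; needs |A ∩ B| / |A| ≥ 1/3 — false.
(d) chargeback: |A| = 5, |A ∩ B| = 3; needs |A ∩ B| / |A| > 3/4 — false.
(e) sale: |A| = 6, |A ∩ B| = 1; needs |A ∩ B| / |A| > 1/4 — false.

2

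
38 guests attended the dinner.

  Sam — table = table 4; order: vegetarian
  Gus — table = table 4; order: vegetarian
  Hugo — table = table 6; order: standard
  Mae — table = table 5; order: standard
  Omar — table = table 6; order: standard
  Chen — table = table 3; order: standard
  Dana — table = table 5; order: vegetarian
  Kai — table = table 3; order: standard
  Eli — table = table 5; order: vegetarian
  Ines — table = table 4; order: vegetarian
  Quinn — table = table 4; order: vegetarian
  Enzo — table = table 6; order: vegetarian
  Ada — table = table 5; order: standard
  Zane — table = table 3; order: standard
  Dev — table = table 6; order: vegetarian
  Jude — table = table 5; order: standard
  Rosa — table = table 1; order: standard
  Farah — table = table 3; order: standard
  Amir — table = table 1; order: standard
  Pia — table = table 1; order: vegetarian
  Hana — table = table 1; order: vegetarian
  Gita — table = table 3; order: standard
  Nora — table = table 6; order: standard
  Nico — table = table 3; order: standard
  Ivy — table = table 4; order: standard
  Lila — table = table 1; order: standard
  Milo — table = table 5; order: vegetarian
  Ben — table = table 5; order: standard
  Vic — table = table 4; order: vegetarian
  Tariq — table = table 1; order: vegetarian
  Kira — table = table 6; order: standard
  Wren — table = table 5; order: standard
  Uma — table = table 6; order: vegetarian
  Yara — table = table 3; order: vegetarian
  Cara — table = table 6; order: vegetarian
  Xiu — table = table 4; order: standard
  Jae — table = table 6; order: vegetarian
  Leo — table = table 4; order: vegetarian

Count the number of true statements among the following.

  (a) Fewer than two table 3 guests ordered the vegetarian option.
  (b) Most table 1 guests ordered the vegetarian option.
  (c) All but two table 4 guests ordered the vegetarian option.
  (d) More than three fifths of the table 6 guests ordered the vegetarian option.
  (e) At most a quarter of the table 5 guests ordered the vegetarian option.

(a) table 3: |A| = 7, |A ∩ B| = 1; needs |A ∩ B| < 2 — true.
(b) table 1: |A| = 6, |A ∩ B| = 3; needs |A ∩ B| > |A ∖ B| — false.
(c) table 4: |A| = 8, |A ∩ B| = 6; needs |A ∖ B| = 2 — true.
(d) table 6: |A| = 9, |A ∩ B| = 5; needs |A ∩ B| / |A| > 3/5 — false.
(e) table 5: |A| = 8, |A ∩ B| = 3; needs |A ∩ B| / |A| ≤ 1/4 — false.

2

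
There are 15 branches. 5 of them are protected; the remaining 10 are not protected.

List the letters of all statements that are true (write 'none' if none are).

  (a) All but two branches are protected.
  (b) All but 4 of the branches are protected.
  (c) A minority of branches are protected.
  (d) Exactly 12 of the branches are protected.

(c)

|A| = 15, |A ∩ B| = 5, |A ∖ B| = 10.
(a) |A ∖ B| = 2: fails.
(b) |A ∖ B| = 4: fails.
(c) |A ∩ B| < |A ∖ B|: holds.
(d) |A ∩ B| = 12: fails.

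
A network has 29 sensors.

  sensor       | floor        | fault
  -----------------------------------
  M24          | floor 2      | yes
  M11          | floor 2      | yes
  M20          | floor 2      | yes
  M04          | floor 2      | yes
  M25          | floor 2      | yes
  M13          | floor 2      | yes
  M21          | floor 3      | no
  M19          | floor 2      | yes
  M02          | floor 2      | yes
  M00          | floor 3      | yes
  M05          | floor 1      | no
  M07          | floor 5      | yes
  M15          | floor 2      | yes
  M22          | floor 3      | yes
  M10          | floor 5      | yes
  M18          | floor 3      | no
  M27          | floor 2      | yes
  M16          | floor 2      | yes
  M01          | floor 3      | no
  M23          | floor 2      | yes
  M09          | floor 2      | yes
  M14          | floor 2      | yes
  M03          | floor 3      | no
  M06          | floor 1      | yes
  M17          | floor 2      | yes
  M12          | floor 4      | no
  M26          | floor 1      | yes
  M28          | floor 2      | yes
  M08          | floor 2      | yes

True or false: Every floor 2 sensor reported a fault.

Truth condition: A ⊆ B, i.e. every element of A is in B (|A ∖ B| = 0).
|A| = 17, |A ∩ B| = 17, |A ∖ B| = 0.
So the statement is true.

True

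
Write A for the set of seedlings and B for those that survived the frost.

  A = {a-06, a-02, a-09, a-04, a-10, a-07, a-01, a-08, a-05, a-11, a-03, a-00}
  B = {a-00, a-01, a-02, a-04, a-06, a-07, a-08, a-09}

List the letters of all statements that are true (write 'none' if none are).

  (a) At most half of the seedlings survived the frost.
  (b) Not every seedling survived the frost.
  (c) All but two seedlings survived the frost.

(b)

|A| = 12, |A ∩ B| = 8, |A ∖ B| = 4.
(a) |A ∩ B| ≤ |A ∖ B|: fails.
(b) A ⊄ B (|A ∖ B| ≥ 1): holds.
(c) |A ∖ B| = 2: fails.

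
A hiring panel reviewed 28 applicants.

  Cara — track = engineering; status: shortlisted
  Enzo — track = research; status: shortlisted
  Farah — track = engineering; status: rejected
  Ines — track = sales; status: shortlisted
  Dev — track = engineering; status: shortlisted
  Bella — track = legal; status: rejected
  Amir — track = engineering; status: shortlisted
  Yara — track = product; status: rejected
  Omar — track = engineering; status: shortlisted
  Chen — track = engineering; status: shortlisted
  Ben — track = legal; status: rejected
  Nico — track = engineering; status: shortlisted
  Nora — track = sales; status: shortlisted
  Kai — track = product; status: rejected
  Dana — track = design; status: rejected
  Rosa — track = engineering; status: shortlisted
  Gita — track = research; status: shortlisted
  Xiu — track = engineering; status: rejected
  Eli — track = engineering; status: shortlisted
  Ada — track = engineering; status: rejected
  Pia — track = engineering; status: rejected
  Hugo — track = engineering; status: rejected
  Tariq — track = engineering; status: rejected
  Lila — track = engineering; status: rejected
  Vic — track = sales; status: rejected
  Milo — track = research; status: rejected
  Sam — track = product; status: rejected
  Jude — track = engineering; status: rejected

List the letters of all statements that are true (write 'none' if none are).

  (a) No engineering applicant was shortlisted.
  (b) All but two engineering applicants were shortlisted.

|A| = 16, |A ∩ B| = 8, |A ∖ B| = 8.
(a) A ∩ B = ∅ (|A ∩ B| = 0): fails.
(b) |A ∖ B| = 2: fails.

none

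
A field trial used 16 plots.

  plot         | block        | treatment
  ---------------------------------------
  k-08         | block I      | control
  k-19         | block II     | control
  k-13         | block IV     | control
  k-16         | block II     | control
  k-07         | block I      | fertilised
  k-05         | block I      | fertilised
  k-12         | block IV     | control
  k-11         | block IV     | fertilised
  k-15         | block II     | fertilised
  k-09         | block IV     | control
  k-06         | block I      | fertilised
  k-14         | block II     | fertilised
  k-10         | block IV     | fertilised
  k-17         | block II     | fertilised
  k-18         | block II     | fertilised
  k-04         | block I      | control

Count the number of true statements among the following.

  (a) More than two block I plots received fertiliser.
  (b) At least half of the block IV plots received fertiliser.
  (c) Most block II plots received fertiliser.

(a) block I: |A| = 5, |A ∩ B| = 3; needs |A ∩ B| > 2 — true.
(b) block IV: |A| = 5, |A ∩ B| = 2; needs |A ∩ B| ≥ |A ∖ B| — false.
(c) block II: |A| = 6, |A ∩ B| = 4; needs |A ∩ B| > |A ∖ B| — true.

2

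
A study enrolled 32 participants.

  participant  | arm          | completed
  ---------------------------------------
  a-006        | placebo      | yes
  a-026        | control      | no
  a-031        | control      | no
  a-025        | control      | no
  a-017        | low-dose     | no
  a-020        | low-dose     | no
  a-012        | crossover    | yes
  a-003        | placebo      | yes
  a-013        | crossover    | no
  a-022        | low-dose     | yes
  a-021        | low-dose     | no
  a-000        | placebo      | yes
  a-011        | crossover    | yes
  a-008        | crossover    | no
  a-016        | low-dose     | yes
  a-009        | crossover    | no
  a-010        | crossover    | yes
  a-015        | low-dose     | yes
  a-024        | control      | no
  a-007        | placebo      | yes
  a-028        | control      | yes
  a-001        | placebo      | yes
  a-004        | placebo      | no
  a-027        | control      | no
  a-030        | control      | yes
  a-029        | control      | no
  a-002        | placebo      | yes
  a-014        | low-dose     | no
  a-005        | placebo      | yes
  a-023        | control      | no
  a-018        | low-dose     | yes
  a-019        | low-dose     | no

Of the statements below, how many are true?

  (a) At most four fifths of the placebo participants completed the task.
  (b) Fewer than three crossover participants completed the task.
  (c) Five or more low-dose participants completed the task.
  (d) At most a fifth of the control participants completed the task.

(a) placebo: |A| = 8, |A ∩ B| = 7; needs |A ∩ B| / |A| ≤ 4/5 — false.
(b) crossover: |A| = 6, |A ∩ B| = 3; needs |A ∩ B| < 3 — false.
(c) low-dose: |A| = 9, |A ∩ B| = 4; needs |A ∩ B| ≥ 5 — false.
(d) control: |A| = 9, |A ∩ B| = 2; needs |A ∩ B| / |A| ≤ 1/5 — false.

0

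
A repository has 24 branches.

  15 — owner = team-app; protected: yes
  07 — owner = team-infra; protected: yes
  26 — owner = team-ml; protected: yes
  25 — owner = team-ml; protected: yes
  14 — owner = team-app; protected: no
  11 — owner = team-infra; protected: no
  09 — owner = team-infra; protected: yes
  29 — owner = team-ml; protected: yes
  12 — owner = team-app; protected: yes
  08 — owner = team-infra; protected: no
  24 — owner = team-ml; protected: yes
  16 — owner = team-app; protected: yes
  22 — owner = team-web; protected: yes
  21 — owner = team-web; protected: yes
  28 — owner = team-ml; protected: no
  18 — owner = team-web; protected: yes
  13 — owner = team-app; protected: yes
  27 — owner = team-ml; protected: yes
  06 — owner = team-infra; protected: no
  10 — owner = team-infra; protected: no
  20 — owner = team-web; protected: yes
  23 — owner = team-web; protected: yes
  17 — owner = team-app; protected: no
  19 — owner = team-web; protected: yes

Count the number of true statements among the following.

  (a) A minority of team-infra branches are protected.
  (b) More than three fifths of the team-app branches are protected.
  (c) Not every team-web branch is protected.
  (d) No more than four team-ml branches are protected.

2

(a) team-infra: |A| = 6, |A ∩ B| = 2; needs |A ∩ B| < |A ∖ B| — true.
(b) team-app: |A| = 6, |A ∩ B| = 4; needs |A ∩ B| / |A| > 3/5 — true.
(c) team-web: |A| = 6, |A ∩ B| = 6; needs A ⊄ B (|A ∖ B| ≥ 1) — false.
(d) team-ml: |A| = 6, |A ∩ B| = 5; needs |A ∩ B| ≤ 4 — false.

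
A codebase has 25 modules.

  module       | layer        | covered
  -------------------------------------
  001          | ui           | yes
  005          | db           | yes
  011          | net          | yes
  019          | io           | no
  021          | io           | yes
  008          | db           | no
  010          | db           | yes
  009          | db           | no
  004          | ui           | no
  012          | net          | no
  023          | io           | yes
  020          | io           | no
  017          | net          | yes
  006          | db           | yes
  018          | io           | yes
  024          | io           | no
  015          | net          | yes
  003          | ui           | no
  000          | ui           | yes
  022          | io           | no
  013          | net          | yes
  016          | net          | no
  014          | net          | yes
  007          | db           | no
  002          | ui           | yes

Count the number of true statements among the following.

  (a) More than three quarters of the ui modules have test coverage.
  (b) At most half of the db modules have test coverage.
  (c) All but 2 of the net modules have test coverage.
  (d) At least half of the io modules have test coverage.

(a) ui: |A| = 5, |A ∩ B| = 3; needs |A ∩ B| / |A| > 3/4 — false.
(b) db: |A| = 6, |A ∩ B| = 3; needs |A ∩ B| ≤ |A ∖ B| — true.
(c) net: |A| = 7, |A ∩ B| = 5; needs |A ∖ B| = 2 — true.
(d) io: |A| = 7, |A ∩ B| = 3; needs |A ∩ B| ≥ |A ∖ B| — false.

2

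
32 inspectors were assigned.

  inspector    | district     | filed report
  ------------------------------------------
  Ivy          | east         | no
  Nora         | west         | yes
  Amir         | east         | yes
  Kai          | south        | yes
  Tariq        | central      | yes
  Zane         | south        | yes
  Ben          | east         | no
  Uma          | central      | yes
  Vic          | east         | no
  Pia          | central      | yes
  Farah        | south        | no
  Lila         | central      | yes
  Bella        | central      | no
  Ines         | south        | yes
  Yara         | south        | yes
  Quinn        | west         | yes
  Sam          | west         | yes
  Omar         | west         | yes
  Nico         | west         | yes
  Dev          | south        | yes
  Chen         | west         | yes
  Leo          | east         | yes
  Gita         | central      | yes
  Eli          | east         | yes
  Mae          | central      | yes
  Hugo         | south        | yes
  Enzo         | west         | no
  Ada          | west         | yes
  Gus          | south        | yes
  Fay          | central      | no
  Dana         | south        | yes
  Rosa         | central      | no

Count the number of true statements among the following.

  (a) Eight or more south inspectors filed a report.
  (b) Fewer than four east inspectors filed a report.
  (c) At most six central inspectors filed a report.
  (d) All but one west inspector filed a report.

(a) south: |A| = 9, |A ∩ B| = 8; needs |A ∩ B| ≥ 8 — true.
(b) east: |A| = 6, |A ∩ B| = 3; needs |A ∩ B| < 4 — true.
(c) central: |A| = 9, |A ∩ B| = 6; needs |A ∩ B| ≤ 6 — true.
(d) west: |A| = 8, |A ∩ B| = 7; needs |A ∖ B| = 1 — true.

4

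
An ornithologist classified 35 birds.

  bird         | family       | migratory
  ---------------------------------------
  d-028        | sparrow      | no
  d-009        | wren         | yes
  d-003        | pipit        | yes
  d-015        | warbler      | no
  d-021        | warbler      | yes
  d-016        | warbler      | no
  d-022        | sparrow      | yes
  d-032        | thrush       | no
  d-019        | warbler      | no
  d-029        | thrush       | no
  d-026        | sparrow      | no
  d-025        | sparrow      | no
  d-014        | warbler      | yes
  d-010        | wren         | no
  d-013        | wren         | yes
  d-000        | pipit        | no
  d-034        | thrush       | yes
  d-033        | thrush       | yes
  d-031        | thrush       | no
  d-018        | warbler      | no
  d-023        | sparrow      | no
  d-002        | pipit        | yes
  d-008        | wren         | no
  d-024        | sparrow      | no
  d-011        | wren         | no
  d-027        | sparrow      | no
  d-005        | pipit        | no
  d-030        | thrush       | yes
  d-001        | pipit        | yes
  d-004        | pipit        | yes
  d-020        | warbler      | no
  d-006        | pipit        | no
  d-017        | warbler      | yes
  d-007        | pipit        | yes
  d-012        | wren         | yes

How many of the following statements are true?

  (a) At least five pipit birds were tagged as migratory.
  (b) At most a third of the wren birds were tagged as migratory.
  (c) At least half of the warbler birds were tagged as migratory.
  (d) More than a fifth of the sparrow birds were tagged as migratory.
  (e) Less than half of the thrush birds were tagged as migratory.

1

(a) pipit: |A| = 8, |A ∩ B| = 5; needs |A ∩ B| ≥ 5 — true.
(b) wren: |A| = 6, |A ∩ B| = 3; needs |A ∩ B| / |A| ≤ 1/3 — false.
(c) warbler: |A| = 8, |A ∩ B| = 3; needs |A ∩ B| ≥ |A ∖ B| — false.
(d) sparrow: |A| = 7, |A ∩ B| = 1; needs |A ∩ B| / |A| > 1/5 — false.
(e) thrush: |A| = 6, |A ∩ B| = 3; needs |A ∩ B| < |A ∖ B| — false.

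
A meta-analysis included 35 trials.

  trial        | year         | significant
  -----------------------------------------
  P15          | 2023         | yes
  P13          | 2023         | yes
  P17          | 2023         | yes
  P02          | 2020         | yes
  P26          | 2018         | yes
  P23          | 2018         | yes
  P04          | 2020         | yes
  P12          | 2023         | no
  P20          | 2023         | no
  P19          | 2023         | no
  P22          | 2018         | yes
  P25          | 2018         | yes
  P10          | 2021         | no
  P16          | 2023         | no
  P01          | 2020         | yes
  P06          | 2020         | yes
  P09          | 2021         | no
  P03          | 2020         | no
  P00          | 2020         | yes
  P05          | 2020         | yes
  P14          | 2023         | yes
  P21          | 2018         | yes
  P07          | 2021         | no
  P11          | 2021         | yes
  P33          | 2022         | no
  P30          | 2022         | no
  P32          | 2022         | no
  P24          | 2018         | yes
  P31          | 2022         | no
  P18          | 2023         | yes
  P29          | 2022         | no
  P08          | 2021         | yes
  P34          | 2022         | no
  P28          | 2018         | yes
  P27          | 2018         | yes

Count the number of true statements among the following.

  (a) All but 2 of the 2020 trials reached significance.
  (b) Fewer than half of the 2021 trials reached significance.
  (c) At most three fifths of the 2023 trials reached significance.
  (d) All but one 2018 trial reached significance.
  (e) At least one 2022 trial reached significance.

2

(a) 2020: |A| = 7, |A ∩ B| = 6; needs |A ∖ B| = 2 — false.
(b) 2021: |A| = 5, |A ∩ B| = 2; needs |A ∩ B| < |A ∖ B| — true.
(c) 2023: |A| = 9, |A ∩ B| = 5; needs |A ∩ B| / |A| ≤ 3/5 — true.
(d) 2018: |A| = 8, |A ∩ B| = 8; needs |A ∖ B| = 1 — false.
(e) 2022: |A| = 6, |A ∩ B| = 0; needs A ∩ B ≠ ∅ (|A ∩ B| ≥ 1) — false.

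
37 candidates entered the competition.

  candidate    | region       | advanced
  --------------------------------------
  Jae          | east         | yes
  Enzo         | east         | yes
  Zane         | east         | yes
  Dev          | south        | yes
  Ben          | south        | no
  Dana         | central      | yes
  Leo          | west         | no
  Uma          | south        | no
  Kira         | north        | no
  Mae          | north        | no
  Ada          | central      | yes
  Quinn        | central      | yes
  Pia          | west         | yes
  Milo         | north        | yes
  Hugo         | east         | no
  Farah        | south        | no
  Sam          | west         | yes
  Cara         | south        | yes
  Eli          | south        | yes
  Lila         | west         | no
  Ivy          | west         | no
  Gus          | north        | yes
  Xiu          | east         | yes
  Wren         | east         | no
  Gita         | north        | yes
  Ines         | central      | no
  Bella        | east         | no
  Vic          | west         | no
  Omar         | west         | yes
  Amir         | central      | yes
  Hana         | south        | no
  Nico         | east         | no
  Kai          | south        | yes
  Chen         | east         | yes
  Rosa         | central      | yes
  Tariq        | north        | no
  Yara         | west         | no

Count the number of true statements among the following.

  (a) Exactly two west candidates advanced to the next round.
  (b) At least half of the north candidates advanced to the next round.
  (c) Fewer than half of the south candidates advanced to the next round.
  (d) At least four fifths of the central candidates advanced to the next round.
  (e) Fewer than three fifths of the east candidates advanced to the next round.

3

(a) west: |A| = 8, |A ∩ B| = 3; needs |A ∩ B| = 2 — false.
(b) north: |A| = 6, |A ∩ B| = 3; needs |A ∩ B| ≥ |A ∖ B| — true.
(c) south: |A| = 8, |A ∩ B| = 4; needs |A ∩ B| < |A ∖ B| — false.
(d) central: |A| = 6, |A ∩ B| = 5; needs |A ∩ B| / |A| ≥ 4/5 — true.
(e) east: |A| = 9, |A ∩ B| = 5; needs |A ∩ B| / |A| < 3/5 — true.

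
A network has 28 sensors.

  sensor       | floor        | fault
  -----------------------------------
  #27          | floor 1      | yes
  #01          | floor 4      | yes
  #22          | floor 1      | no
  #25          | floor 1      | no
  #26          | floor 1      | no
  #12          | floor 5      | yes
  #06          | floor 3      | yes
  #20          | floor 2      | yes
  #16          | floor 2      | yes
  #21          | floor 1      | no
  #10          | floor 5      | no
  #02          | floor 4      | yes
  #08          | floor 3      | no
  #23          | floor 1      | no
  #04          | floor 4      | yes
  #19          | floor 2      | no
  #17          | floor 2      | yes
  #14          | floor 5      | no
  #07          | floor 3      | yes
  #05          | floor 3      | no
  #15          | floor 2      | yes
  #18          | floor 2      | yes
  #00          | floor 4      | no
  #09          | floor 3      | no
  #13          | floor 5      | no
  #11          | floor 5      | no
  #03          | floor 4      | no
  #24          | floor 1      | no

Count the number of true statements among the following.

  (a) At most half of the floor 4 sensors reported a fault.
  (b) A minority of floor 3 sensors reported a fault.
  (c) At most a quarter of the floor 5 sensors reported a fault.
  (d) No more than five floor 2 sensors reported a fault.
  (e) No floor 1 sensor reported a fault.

(a) floor 4: |A| = 5, |A ∩ B| = 3; needs |A ∩ B| ≤ |A ∖ B| — false.
(b) floor 3: |A| = 5, |A ∩ B| = 2; needs |A ∩ B| < |A ∖ B| — true.
(c) floor 5: |A| = 5, |A ∩ B| = 1; needs |A ∩ B| / |A| ≤ 1/4 — true.
(d) floor 2: |A| = 6, |A ∩ B| = 5; needs |A ∩ B| ≤ 5 — true.
(e) floor 1: |A| = 7, |A ∩ B| = 1; needs A ∩ B = ∅ (|A ∩ B| = 0) — false.

3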